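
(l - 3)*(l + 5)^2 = l^3 + 7*l^2 - 5*l - 75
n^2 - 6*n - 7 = (n - 7)*(n + 1)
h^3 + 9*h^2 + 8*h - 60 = (h - 2)*(h + 5)*(h + 6)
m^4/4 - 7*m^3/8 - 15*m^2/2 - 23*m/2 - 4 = (m/2 + 1)^2*(m - 8)*(m + 1/2)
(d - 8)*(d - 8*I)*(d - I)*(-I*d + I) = -I*d^4 - 9*d^3 + 9*I*d^3 + 81*d^2 - 72*d - 72*I*d + 64*I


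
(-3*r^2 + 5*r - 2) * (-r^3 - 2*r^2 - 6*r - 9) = 3*r^5 + r^4 + 10*r^3 + r^2 - 33*r + 18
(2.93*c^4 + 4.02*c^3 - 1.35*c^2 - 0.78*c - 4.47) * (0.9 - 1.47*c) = -4.3071*c^5 - 3.2724*c^4 + 5.6025*c^3 - 0.0684*c^2 + 5.8689*c - 4.023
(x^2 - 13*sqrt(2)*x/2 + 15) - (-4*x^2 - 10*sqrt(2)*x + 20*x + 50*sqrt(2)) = 5*x^2 - 20*x + 7*sqrt(2)*x/2 - 50*sqrt(2) + 15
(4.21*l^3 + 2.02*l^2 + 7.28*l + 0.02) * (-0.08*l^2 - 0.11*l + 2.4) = -0.3368*l^5 - 0.6247*l^4 + 9.2994*l^3 + 4.0456*l^2 + 17.4698*l + 0.048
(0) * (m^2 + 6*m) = 0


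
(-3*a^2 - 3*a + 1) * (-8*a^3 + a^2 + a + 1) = 24*a^5 + 21*a^4 - 14*a^3 - 5*a^2 - 2*a + 1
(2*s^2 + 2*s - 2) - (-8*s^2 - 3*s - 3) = 10*s^2 + 5*s + 1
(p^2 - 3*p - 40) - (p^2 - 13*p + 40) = 10*p - 80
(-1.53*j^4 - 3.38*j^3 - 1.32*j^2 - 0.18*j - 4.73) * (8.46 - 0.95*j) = 1.4535*j^5 - 9.7328*j^4 - 27.3408*j^3 - 10.9962*j^2 + 2.9707*j - 40.0158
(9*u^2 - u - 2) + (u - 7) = 9*u^2 - 9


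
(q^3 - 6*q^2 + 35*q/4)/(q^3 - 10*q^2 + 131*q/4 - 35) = q/(q - 4)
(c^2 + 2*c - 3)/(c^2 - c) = (c + 3)/c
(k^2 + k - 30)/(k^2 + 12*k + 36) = (k - 5)/(k + 6)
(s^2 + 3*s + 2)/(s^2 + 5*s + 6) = (s + 1)/(s + 3)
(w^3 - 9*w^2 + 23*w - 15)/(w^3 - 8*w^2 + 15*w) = (w - 1)/w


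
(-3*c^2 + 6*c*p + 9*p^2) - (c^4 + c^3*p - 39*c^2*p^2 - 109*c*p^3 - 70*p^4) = -c^4 - c^3*p + 39*c^2*p^2 - 3*c^2 + 109*c*p^3 + 6*c*p + 70*p^4 + 9*p^2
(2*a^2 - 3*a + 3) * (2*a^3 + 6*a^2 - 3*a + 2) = 4*a^5 + 6*a^4 - 18*a^3 + 31*a^2 - 15*a + 6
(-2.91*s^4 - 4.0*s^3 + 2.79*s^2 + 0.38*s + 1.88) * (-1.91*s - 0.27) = 5.5581*s^5 + 8.4257*s^4 - 4.2489*s^3 - 1.4791*s^2 - 3.6934*s - 0.5076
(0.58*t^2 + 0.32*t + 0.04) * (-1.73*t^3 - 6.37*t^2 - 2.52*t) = -1.0034*t^5 - 4.2482*t^4 - 3.5692*t^3 - 1.0612*t^2 - 0.1008*t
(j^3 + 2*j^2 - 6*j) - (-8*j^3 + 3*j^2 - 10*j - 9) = 9*j^3 - j^2 + 4*j + 9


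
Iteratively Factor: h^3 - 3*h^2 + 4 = (h - 2)*(h^2 - h - 2) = (h - 2)^2*(h + 1)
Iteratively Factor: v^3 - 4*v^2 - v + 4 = (v - 1)*(v^2 - 3*v - 4) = (v - 4)*(v - 1)*(v + 1)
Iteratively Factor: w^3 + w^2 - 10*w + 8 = (w - 2)*(w^2 + 3*w - 4) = (w - 2)*(w - 1)*(w + 4)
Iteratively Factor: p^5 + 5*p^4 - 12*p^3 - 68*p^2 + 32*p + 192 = (p + 4)*(p^4 + p^3 - 16*p^2 - 4*p + 48) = (p + 2)*(p + 4)*(p^3 - p^2 - 14*p + 24) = (p + 2)*(p + 4)^2*(p^2 - 5*p + 6) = (p - 3)*(p + 2)*(p + 4)^2*(p - 2)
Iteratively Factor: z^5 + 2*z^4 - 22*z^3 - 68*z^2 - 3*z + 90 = (z - 1)*(z^4 + 3*z^3 - 19*z^2 - 87*z - 90) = (z - 1)*(z + 3)*(z^3 - 19*z - 30) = (z - 1)*(z + 2)*(z + 3)*(z^2 - 2*z - 15) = (z - 1)*(z + 2)*(z + 3)^2*(z - 5)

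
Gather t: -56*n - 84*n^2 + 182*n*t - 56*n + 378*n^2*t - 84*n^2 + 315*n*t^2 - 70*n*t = -168*n^2 + 315*n*t^2 - 112*n + t*(378*n^2 + 112*n)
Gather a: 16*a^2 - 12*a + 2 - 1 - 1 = 16*a^2 - 12*a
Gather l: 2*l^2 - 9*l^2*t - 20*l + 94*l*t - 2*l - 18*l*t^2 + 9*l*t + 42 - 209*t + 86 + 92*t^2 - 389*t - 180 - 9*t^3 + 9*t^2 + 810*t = l^2*(2 - 9*t) + l*(-18*t^2 + 103*t - 22) - 9*t^3 + 101*t^2 + 212*t - 52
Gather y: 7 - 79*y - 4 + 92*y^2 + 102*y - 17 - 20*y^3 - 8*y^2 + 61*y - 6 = -20*y^3 + 84*y^2 + 84*y - 20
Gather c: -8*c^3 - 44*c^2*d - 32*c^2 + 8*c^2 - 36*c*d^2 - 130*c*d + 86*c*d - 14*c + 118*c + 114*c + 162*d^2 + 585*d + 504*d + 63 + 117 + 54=-8*c^3 + c^2*(-44*d - 24) + c*(-36*d^2 - 44*d + 218) + 162*d^2 + 1089*d + 234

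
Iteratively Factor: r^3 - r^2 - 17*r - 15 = (r + 3)*(r^2 - 4*r - 5) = (r + 1)*(r + 3)*(r - 5)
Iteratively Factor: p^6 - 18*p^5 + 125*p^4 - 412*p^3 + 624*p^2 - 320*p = (p - 4)*(p^5 - 14*p^4 + 69*p^3 - 136*p^2 + 80*p) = (p - 4)^2*(p^4 - 10*p^3 + 29*p^2 - 20*p) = (p - 4)^3*(p^3 - 6*p^2 + 5*p) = (p - 5)*(p - 4)^3*(p^2 - p) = p*(p - 5)*(p - 4)^3*(p - 1)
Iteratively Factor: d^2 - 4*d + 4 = (d - 2)*(d - 2)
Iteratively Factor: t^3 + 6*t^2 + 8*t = (t)*(t^2 + 6*t + 8) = t*(t + 2)*(t + 4)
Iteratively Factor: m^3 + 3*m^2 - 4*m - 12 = (m - 2)*(m^2 + 5*m + 6) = (m - 2)*(m + 2)*(m + 3)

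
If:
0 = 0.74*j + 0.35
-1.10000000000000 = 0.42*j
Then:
No Solution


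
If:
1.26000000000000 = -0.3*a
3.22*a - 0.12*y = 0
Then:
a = -4.20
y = -112.70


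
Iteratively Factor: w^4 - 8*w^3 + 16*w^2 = (w)*(w^3 - 8*w^2 + 16*w) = w^2*(w^2 - 8*w + 16) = w^2*(w - 4)*(w - 4)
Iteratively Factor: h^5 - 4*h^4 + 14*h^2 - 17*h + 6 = (h - 1)*(h^4 - 3*h^3 - 3*h^2 + 11*h - 6) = (h - 1)^2*(h^3 - 2*h^2 - 5*h + 6) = (h - 1)^2*(h + 2)*(h^2 - 4*h + 3) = (h - 1)^3*(h + 2)*(h - 3)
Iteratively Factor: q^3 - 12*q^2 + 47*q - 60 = (q - 4)*(q^2 - 8*q + 15) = (q - 4)*(q - 3)*(q - 5)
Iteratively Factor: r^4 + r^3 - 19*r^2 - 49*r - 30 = (r - 5)*(r^3 + 6*r^2 + 11*r + 6) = (r - 5)*(r + 3)*(r^2 + 3*r + 2) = (r - 5)*(r + 1)*(r + 3)*(r + 2)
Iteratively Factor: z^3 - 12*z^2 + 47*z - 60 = (z - 5)*(z^2 - 7*z + 12) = (z - 5)*(z - 4)*(z - 3)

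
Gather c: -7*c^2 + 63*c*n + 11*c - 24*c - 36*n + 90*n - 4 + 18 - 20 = -7*c^2 + c*(63*n - 13) + 54*n - 6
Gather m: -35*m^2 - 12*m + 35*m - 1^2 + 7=-35*m^2 + 23*m + 6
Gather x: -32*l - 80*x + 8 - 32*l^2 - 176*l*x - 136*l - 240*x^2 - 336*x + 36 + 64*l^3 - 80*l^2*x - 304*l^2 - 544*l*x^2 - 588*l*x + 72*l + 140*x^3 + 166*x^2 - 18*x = 64*l^3 - 336*l^2 - 96*l + 140*x^3 + x^2*(-544*l - 74) + x*(-80*l^2 - 764*l - 434) + 44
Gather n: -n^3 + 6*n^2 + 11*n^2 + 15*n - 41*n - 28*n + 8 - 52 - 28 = -n^3 + 17*n^2 - 54*n - 72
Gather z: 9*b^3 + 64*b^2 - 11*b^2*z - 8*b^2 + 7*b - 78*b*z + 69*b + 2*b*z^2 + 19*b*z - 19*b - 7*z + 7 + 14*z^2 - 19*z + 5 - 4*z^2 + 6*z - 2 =9*b^3 + 56*b^2 + 57*b + z^2*(2*b + 10) + z*(-11*b^2 - 59*b - 20) + 10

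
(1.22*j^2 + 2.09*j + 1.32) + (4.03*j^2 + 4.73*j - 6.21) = 5.25*j^2 + 6.82*j - 4.89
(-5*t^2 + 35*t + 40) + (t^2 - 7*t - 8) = -4*t^2 + 28*t + 32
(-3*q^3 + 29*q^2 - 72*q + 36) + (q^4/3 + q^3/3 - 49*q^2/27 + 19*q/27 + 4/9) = q^4/3 - 8*q^3/3 + 734*q^2/27 - 1925*q/27 + 328/9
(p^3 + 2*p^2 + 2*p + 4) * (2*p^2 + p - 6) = 2*p^5 + 5*p^4 - 2*p^2 - 8*p - 24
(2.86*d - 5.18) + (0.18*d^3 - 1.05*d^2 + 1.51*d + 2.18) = 0.18*d^3 - 1.05*d^2 + 4.37*d - 3.0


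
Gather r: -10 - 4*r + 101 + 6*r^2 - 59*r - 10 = 6*r^2 - 63*r + 81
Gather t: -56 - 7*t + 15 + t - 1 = -6*t - 42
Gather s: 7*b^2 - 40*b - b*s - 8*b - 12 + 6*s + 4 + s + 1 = 7*b^2 - 48*b + s*(7 - b) - 7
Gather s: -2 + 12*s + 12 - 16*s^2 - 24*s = -16*s^2 - 12*s + 10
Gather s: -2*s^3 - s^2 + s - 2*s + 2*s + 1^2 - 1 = -2*s^3 - s^2 + s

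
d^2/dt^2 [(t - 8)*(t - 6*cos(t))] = 2*(3*t - 24)*cos(t) + 12*sin(t) + 2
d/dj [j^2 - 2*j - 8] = 2*j - 2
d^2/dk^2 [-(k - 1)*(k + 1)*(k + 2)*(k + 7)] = -12*k^2 - 54*k - 26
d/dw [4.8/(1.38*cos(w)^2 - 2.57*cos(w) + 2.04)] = (13.248*cos(w) - 12.336)*sin(w)/(1.38*cos(w)^2 - 2.57*cos(w) + 2.04)^2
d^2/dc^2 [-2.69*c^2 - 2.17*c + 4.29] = -5.38000000000000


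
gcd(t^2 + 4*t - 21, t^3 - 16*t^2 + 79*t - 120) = t - 3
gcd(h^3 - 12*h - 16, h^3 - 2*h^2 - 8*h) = h^2 - 2*h - 8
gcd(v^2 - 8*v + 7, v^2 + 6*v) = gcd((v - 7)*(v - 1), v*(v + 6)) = 1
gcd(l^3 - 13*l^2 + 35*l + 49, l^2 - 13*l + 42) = l - 7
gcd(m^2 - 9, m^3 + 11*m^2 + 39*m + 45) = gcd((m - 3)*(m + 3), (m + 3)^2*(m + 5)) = m + 3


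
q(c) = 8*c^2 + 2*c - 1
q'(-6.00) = -94.00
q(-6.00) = 275.00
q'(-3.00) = -46.00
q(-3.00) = 65.00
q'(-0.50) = -6.00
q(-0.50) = 0.00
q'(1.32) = 23.12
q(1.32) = 15.58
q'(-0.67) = -8.72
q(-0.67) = 1.25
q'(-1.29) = -18.64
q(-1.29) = 9.73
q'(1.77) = 30.32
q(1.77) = 27.60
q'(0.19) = 5.04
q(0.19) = -0.33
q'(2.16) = 36.56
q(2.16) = 40.64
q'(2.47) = 41.52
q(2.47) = 52.75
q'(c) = 16*c + 2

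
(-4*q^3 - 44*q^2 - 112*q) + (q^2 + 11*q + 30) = -4*q^3 - 43*q^2 - 101*q + 30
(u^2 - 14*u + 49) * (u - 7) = u^3 - 21*u^2 + 147*u - 343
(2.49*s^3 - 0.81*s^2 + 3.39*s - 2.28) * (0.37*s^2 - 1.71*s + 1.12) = 0.9213*s^5 - 4.5576*s^4 + 5.4282*s^3 - 7.5477*s^2 + 7.6956*s - 2.5536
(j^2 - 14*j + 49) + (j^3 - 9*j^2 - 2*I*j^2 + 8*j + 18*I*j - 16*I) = j^3 - 8*j^2 - 2*I*j^2 - 6*j + 18*I*j + 49 - 16*I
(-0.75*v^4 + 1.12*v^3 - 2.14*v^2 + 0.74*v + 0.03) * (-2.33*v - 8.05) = 1.7475*v^5 + 3.4279*v^4 - 4.0298*v^3 + 15.5028*v^2 - 6.0269*v - 0.2415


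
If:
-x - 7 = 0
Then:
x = -7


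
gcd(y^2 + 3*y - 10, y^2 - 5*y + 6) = y - 2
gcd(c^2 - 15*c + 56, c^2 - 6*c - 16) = c - 8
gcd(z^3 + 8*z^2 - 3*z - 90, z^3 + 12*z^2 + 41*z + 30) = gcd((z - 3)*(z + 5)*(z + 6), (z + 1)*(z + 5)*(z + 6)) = z^2 + 11*z + 30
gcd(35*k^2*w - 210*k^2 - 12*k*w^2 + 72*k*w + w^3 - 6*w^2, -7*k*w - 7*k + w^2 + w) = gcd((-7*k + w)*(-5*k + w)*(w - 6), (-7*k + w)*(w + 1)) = -7*k + w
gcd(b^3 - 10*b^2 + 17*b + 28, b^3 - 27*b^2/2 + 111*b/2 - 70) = b^2 - 11*b + 28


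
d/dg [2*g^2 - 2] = 4*g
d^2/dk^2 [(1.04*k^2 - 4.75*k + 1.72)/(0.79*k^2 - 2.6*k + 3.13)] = (-1.65663*k^3 - 8.98893599999998*k^2 + 49.27467*k - 42.185136)/(0.493039*k^6 - 4.86798*k^5 + 21.881499*k^4 - 56.15012*k^3 + 86.695053*k^2 - 76.41582*k + 30.664297)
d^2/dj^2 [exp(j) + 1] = exp(j)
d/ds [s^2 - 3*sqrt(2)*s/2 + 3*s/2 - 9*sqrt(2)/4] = 2*s - 3*sqrt(2)/2 + 3/2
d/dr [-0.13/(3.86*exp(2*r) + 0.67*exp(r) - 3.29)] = (1.0036*exp(r) + 0.0871)*exp(r)/(3.86*exp(2*r) + 0.67*exp(r) - 3.29)^2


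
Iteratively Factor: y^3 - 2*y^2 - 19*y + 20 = (y - 5)*(y^2 + 3*y - 4) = (y - 5)*(y + 4)*(y - 1)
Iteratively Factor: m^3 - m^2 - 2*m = (m - 2)*(m^2 + m) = (m - 2)*(m + 1)*(m)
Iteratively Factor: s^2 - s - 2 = (s - 2)*(s + 1)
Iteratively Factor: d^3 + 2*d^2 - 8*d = (d)*(d^2 + 2*d - 8) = d*(d + 4)*(d - 2)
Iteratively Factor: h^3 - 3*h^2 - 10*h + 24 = (h - 4)*(h^2 + h - 6) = (h - 4)*(h + 3)*(h - 2)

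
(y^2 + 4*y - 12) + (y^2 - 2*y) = 2*y^2 + 2*y - 12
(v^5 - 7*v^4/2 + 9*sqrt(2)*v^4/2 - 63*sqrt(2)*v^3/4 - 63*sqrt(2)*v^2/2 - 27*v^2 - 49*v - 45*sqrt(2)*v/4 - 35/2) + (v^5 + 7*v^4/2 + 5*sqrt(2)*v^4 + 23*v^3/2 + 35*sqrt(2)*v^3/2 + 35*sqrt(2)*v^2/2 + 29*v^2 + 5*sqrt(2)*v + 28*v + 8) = 2*v^5 + 19*sqrt(2)*v^4/2 + 7*sqrt(2)*v^3/4 + 23*v^3/2 - 14*sqrt(2)*v^2 + 2*v^2 - 21*v - 25*sqrt(2)*v/4 - 19/2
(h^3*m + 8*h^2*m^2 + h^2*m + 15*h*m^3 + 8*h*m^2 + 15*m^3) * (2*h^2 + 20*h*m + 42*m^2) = 2*h^5*m + 36*h^4*m^2 + 2*h^4*m + 232*h^3*m^3 + 36*h^3*m^2 + 636*h^2*m^4 + 232*h^2*m^3 + 630*h*m^5 + 636*h*m^4 + 630*m^5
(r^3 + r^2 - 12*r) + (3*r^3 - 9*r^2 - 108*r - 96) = 4*r^3 - 8*r^2 - 120*r - 96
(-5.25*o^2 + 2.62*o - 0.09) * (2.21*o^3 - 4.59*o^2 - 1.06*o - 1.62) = -11.6025*o^5 + 29.8877*o^4 - 6.6597*o^3 + 6.1409*o^2 - 4.149*o + 0.1458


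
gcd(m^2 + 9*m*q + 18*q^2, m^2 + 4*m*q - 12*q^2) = m + 6*q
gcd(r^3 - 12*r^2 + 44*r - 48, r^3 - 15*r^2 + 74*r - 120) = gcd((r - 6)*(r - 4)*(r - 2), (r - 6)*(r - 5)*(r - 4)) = r^2 - 10*r + 24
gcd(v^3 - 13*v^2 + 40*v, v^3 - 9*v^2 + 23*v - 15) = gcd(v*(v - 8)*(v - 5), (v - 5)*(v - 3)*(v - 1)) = v - 5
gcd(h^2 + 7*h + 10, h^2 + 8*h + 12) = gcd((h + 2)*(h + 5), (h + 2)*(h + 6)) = h + 2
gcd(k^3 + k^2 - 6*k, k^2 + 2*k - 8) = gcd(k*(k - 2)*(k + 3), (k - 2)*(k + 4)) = k - 2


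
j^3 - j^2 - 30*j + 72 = (j - 4)*(j - 3)*(j + 6)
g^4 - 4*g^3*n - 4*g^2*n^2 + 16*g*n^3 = g*(g - 4*n)*(g - 2*n)*(g + 2*n)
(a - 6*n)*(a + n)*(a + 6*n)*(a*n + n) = a^4*n + a^3*n^2 + a^3*n - 36*a^2*n^3 + a^2*n^2 - 36*a*n^4 - 36*a*n^3 - 36*n^4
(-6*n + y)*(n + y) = -6*n^2 - 5*n*y + y^2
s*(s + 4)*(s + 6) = s^3 + 10*s^2 + 24*s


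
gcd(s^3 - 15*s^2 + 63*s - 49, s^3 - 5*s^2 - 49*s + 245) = s - 7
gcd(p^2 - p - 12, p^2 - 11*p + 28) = p - 4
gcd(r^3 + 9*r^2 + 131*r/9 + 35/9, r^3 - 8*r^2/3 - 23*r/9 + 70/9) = r + 5/3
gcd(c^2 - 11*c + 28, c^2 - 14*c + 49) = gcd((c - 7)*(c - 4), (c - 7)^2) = c - 7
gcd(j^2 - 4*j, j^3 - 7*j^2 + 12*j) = j^2 - 4*j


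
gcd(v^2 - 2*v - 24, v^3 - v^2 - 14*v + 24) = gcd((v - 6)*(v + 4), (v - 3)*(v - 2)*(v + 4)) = v + 4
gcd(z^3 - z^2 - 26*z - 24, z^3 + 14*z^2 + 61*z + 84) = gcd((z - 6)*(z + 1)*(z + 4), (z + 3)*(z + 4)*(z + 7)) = z + 4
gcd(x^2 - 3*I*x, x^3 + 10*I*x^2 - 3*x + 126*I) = x - 3*I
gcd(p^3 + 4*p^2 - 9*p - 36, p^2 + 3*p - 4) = p + 4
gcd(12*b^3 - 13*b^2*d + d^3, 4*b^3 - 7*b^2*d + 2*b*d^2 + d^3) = 4*b^2 - 3*b*d - d^2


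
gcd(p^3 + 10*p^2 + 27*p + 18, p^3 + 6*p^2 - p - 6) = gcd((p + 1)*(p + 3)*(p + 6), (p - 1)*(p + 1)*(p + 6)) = p^2 + 7*p + 6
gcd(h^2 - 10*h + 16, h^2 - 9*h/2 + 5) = h - 2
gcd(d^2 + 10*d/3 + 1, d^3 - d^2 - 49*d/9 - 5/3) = d + 1/3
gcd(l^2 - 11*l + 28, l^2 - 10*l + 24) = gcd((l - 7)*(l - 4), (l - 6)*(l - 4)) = l - 4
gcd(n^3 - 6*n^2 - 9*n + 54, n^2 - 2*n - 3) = n - 3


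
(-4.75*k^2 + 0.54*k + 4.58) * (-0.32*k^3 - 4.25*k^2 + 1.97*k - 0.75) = 1.52*k^5 + 20.0147*k^4 - 13.1181*k^3 - 14.8387*k^2 + 8.6176*k - 3.435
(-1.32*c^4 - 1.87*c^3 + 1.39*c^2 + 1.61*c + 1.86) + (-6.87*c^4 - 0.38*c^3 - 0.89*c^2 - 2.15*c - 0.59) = -8.19*c^4 - 2.25*c^3 + 0.5*c^2 - 0.54*c + 1.27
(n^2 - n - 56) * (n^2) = n^4 - n^3 - 56*n^2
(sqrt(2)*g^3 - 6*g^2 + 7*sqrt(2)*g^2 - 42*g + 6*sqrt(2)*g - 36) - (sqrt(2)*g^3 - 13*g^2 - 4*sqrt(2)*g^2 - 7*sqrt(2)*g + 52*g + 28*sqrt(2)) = 7*g^2 + 11*sqrt(2)*g^2 - 94*g + 13*sqrt(2)*g - 28*sqrt(2) - 36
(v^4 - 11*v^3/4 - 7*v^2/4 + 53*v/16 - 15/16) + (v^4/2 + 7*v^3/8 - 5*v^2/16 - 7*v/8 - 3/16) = 3*v^4/2 - 15*v^3/8 - 33*v^2/16 + 39*v/16 - 9/8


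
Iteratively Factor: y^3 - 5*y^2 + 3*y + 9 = (y - 3)*(y^2 - 2*y - 3) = (y - 3)*(y + 1)*(y - 3)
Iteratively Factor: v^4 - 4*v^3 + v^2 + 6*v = (v)*(v^3 - 4*v^2 + v + 6) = v*(v - 2)*(v^2 - 2*v - 3) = v*(v - 3)*(v - 2)*(v + 1)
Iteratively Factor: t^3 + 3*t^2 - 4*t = (t - 1)*(t^2 + 4*t) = t*(t - 1)*(t + 4)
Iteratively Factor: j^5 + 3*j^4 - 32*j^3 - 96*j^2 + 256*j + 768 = (j - 4)*(j^4 + 7*j^3 - 4*j^2 - 112*j - 192) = (j - 4)*(j + 3)*(j^3 + 4*j^2 - 16*j - 64) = (j - 4)*(j + 3)*(j + 4)*(j^2 - 16) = (j - 4)*(j + 3)*(j + 4)^2*(j - 4)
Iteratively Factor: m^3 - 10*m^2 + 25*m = (m - 5)*(m^2 - 5*m) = (m - 5)^2*(m)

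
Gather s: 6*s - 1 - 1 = 6*s - 2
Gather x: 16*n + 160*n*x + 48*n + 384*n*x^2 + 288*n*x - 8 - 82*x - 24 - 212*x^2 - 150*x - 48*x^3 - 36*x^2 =64*n - 48*x^3 + x^2*(384*n - 248) + x*(448*n - 232) - 32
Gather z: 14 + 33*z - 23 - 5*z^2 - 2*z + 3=-5*z^2 + 31*z - 6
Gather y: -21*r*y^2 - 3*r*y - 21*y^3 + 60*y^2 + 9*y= -21*y^3 + y^2*(60 - 21*r) + y*(9 - 3*r)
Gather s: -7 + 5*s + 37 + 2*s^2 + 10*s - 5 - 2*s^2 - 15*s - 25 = 0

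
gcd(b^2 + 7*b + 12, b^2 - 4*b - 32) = b + 4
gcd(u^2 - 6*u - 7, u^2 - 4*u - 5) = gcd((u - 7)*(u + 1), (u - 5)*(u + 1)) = u + 1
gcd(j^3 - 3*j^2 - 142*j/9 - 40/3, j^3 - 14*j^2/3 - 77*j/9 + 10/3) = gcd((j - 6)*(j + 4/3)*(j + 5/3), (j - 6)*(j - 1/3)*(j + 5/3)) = j^2 - 13*j/3 - 10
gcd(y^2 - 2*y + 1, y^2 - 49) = 1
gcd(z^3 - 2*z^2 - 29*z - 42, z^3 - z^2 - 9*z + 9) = z + 3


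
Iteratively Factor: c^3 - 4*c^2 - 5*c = (c - 5)*(c^2 + c) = (c - 5)*(c + 1)*(c)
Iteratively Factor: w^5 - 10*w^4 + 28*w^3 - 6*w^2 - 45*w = (w + 1)*(w^4 - 11*w^3 + 39*w^2 - 45*w) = (w - 5)*(w + 1)*(w^3 - 6*w^2 + 9*w) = w*(w - 5)*(w + 1)*(w^2 - 6*w + 9) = w*(w - 5)*(w - 3)*(w + 1)*(w - 3)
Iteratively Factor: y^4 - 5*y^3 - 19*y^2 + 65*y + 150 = (y + 2)*(y^3 - 7*y^2 - 5*y + 75) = (y - 5)*(y + 2)*(y^2 - 2*y - 15) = (y - 5)^2*(y + 2)*(y + 3)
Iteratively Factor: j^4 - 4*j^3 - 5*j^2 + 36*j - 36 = (j - 2)*(j^3 - 2*j^2 - 9*j + 18) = (j - 2)*(j + 3)*(j^2 - 5*j + 6) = (j - 2)^2*(j + 3)*(j - 3)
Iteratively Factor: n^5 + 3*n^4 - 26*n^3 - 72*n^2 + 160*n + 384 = (n + 4)*(n^4 - n^3 - 22*n^2 + 16*n + 96) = (n + 4)^2*(n^3 - 5*n^2 - 2*n + 24) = (n - 4)*(n + 4)^2*(n^2 - n - 6) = (n - 4)*(n - 3)*(n + 4)^2*(n + 2)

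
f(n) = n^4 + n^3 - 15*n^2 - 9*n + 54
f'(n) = 4*n^3 + 3*n^2 - 30*n - 9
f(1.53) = 14.18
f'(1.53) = -33.55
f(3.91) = 82.99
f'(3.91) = 158.67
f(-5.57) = 428.49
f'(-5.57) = -440.06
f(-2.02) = 19.38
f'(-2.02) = 30.87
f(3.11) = 4.56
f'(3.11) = 47.04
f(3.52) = 33.60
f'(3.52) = 97.03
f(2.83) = -4.80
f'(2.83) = 20.79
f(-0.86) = 50.56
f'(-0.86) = 16.47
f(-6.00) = 648.00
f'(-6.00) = -585.00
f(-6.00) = 648.00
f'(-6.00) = -585.00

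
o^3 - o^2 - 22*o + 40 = (o - 4)*(o - 2)*(o + 5)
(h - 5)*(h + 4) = h^2 - h - 20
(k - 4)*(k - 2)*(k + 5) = k^3 - k^2 - 22*k + 40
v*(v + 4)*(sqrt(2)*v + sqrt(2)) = sqrt(2)*v^3 + 5*sqrt(2)*v^2 + 4*sqrt(2)*v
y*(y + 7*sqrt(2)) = y^2 + 7*sqrt(2)*y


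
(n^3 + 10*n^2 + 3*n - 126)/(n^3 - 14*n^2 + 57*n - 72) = (n^2 + 13*n + 42)/(n^2 - 11*n + 24)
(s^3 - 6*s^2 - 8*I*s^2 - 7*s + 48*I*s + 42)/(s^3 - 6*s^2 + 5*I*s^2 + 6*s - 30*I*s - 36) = (s - 7*I)/(s + 6*I)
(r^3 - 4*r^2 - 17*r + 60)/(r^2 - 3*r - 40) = (-r^3 + 4*r^2 + 17*r - 60)/(-r^2 + 3*r + 40)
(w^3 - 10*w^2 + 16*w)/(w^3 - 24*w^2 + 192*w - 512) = w*(w - 2)/(w^2 - 16*w + 64)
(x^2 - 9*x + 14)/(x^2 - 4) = (x - 7)/(x + 2)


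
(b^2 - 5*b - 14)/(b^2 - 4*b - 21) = (b + 2)/(b + 3)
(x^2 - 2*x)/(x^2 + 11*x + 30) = x*(x - 2)/(x^2 + 11*x + 30)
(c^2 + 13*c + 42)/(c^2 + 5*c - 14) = (c + 6)/(c - 2)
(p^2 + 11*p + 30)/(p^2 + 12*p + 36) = (p + 5)/(p + 6)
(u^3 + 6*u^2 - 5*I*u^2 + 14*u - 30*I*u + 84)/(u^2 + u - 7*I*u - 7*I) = (u^2 + 2*u*(3 + I) + 12*I)/(u + 1)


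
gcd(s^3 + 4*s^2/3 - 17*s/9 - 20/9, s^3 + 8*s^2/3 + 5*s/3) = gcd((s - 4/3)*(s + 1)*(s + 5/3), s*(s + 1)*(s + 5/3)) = s^2 + 8*s/3 + 5/3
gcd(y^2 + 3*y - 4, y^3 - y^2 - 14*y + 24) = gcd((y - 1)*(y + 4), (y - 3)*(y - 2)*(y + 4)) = y + 4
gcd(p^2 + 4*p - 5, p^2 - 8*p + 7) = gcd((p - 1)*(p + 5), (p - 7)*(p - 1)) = p - 1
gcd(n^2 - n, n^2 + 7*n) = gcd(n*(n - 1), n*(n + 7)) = n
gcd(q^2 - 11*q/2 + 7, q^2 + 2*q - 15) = 1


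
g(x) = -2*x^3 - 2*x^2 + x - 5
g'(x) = -6*x^2 - 4*x + 1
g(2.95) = -70.80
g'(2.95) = -63.02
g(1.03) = -8.28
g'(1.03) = -9.49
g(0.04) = -4.96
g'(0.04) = 0.83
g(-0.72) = -6.01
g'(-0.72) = 0.77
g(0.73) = -6.11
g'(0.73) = -5.12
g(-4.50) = 132.25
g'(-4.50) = -102.50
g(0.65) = -5.74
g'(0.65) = -4.14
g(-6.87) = 542.22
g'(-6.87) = -254.70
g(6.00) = -503.00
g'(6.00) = -239.00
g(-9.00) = 1282.00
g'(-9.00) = -449.00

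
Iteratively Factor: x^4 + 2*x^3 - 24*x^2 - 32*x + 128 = (x + 4)*(x^3 - 2*x^2 - 16*x + 32) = (x - 2)*(x + 4)*(x^2 - 16) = (x - 2)*(x + 4)^2*(x - 4)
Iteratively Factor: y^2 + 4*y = (y + 4)*(y)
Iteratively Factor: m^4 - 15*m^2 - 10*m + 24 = (m - 1)*(m^3 + m^2 - 14*m - 24) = (m - 4)*(m - 1)*(m^2 + 5*m + 6) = (m - 4)*(m - 1)*(m + 2)*(m + 3)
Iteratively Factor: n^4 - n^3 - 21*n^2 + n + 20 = (n + 1)*(n^3 - 2*n^2 - 19*n + 20) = (n - 1)*(n + 1)*(n^2 - n - 20) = (n - 5)*(n - 1)*(n + 1)*(n + 4)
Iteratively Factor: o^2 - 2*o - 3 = (o - 3)*(o + 1)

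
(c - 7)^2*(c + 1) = c^3 - 13*c^2 + 35*c + 49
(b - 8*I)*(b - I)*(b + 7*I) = b^3 - 2*I*b^2 + 55*b - 56*I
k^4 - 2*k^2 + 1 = (k - 1)^2*(k + 1)^2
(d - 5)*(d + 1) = d^2 - 4*d - 5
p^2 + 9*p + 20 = (p + 4)*(p + 5)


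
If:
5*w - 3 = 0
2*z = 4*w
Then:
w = 3/5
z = 6/5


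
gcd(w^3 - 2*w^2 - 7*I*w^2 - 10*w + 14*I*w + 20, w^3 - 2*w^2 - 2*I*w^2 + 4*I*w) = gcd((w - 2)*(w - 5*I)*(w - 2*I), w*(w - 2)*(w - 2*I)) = w^2 + w*(-2 - 2*I) + 4*I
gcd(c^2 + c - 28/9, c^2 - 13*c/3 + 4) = c - 4/3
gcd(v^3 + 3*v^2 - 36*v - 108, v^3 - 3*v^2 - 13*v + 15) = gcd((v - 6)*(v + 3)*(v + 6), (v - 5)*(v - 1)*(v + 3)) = v + 3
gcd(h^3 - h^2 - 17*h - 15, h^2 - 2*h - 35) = 1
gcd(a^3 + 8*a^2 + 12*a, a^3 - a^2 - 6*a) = a^2 + 2*a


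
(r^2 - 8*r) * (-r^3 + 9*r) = -r^5 + 8*r^4 + 9*r^3 - 72*r^2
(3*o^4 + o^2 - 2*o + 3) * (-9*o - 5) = -27*o^5 - 15*o^4 - 9*o^3 + 13*o^2 - 17*o - 15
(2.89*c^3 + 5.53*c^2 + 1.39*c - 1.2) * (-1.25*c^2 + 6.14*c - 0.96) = -3.6125*c^5 + 10.8321*c^4 + 29.4423*c^3 + 4.7258*c^2 - 8.7024*c + 1.152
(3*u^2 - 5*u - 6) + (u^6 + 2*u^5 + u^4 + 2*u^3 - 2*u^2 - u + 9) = u^6 + 2*u^5 + u^4 + 2*u^3 + u^2 - 6*u + 3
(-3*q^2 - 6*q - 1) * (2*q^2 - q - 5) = -6*q^4 - 9*q^3 + 19*q^2 + 31*q + 5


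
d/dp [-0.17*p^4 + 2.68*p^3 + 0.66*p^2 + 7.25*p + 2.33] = -0.68*p^3 + 8.04*p^2 + 1.32*p + 7.25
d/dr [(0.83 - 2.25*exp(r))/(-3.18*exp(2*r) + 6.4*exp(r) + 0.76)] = (-7.155*exp(2*r) + 5.2788*exp(r) - 7.022)*exp(r)/(10.1124*exp(4*r) - 40.704*exp(3*r) + 36.1264*exp(2*r) + 9.728*exp(r) + 0.5776)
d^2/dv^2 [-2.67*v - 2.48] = 0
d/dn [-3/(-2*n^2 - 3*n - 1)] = 3*(-4*n - 3)/(2*n^2 + 3*n + 1)^2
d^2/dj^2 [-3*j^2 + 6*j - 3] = -6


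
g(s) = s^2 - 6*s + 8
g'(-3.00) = -12.00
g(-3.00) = 35.00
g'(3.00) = 0.00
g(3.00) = -1.00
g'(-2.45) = -10.90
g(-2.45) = 28.70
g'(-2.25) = -10.50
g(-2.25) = 26.56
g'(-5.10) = -16.20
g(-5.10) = 64.61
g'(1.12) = -3.76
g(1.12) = 2.53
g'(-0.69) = -7.38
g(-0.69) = 12.62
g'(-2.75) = -11.50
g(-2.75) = 32.06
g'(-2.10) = -10.20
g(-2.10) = 25.01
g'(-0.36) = -6.72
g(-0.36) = 10.29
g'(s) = 2*s - 6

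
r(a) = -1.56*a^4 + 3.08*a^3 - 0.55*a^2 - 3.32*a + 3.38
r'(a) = -6.24*a^3 + 9.24*a^2 - 1.1*a - 3.32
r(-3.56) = -381.30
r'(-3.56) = 399.24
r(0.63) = 1.59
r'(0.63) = -1.91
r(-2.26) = -68.18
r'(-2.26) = 118.39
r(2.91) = -46.91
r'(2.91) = -82.04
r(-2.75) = -144.92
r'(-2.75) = 199.36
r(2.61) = -26.66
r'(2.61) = -54.19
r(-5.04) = -1394.75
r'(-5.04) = 1035.80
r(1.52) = -0.45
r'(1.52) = -5.56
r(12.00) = -27141.58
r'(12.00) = -9468.68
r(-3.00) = -201.13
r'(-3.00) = 251.62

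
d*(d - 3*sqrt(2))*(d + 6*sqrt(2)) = d^3 + 3*sqrt(2)*d^2 - 36*d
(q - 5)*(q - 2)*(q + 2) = q^3 - 5*q^2 - 4*q + 20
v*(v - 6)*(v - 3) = v^3 - 9*v^2 + 18*v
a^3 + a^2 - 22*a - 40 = (a - 5)*(a + 2)*(a + 4)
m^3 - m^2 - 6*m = m*(m - 3)*(m + 2)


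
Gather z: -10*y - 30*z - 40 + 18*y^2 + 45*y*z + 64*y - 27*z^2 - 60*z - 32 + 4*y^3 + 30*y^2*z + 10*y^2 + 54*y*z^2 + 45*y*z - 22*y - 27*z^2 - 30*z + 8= 4*y^3 + 28*y^2 + 32*y + z^2*(54*y - 54) + z*(30*y^2 + 90*y - 120) - 64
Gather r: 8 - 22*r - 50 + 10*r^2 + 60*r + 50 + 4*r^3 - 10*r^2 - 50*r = 4*r^3 - 12*r + 8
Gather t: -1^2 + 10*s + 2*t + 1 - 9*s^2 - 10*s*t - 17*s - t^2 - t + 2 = -9*s^2 - 7*s - t^2 + t*(1 - 10*s) + 2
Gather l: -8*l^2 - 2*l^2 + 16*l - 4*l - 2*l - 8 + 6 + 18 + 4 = -10*l^2 + 10*l + 20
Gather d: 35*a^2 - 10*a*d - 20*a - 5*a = 35*a^2 - 10*a*d - 25*a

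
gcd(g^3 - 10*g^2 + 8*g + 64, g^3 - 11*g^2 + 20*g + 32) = g^2 - 12*g + 32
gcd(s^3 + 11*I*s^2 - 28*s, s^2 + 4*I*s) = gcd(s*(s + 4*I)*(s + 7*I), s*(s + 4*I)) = s^2 + 4*I*s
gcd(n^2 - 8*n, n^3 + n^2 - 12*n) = n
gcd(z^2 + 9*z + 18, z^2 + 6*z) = z + 6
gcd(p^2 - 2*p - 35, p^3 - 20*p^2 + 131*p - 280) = p - 7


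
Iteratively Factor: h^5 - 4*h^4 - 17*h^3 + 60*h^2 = (h - 3)*(h^4 - h^3 - 20*h^2) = (h - 5)*(h - 3)*(h^3 + 4*h^2) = h*(h - 5)*(h - 3)*(h^2 + 4*h) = h^2*(h - 5)*(h - 3)*(h + 4)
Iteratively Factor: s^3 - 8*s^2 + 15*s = (s - 5)*(s^2 - 3*s) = s*(s - 5)*(s - 3)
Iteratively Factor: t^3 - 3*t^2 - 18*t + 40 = (t + 4)*(t^2 - 7*t + 10) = (t - 5)*(t + 4)*(t - 2)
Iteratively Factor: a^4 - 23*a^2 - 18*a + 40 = (a - 1)*(a^3 + a^2 - 22*a - 40) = (a - 1)*(a + 2)*(a^2 - a - 20) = (a - 5)*(a - 1)*(a + 2)*(a + 4)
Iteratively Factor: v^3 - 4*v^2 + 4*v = (v - 2)*(v^2 - 2*v) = (v - 2)^2*(v)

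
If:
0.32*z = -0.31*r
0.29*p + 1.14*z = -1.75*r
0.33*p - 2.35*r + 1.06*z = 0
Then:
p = 0.00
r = 0.00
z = 0.00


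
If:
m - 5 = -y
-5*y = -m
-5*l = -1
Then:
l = 1/5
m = 25/6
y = 5/6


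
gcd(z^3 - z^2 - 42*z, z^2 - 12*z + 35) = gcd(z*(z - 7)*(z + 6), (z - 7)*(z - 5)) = z - 7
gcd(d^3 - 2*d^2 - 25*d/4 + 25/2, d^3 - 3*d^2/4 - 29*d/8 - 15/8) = d - 5/2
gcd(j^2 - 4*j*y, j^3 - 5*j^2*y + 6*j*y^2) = j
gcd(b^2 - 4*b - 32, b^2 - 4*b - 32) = b^2 - 4*b - 32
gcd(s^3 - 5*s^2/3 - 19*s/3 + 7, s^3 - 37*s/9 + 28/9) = s^2 + 4*s/3 - 7/3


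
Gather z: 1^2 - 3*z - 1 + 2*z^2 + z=2*z^2 - 2*z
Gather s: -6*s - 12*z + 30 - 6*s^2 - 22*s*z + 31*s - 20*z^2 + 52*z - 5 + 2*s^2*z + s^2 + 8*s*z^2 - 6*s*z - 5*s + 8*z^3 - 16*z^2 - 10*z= s^2*(2*z - 5) + s*(8*z^2 - 28*z + 20) + 8*z^3 - 36*z^2 + 30*z + 25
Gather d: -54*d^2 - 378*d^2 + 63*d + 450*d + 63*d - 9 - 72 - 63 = -432*d^2 + 576*d - 144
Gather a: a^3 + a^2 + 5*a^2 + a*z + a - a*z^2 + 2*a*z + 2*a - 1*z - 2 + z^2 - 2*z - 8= a^3 + 6*a^2 + a*(-z^2 + 3*z + 3) + z^2 - 3*z - 10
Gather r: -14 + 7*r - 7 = 7*r - 21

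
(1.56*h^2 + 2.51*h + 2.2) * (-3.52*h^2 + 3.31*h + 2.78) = -5.4912*h^4 - 3.6716*h^3 + 4.9009*h^2 + 14.2598*h + 6.116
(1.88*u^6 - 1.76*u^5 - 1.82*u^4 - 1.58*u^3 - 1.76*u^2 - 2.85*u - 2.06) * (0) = 0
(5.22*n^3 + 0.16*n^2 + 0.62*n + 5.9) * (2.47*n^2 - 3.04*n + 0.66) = 12.8934*n^5 - 15.4736*n^4 + 4.4902*n^3 + 12.7938*n^2 - 17.5268*n + 3.894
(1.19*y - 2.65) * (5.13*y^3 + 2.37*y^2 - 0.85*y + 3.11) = 6.1047*y^4 - 10.7742*y^3 - 7.292*y^2 + 5.9534*y - 8.2415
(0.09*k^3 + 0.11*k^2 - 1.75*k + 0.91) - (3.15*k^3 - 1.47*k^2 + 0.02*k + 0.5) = -3.06*k^3 + 1.58*k^2 - 1.77*k + 0.41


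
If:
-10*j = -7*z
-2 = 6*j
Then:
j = -1/3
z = -10/21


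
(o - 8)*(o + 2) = o^2 - 6*o - 16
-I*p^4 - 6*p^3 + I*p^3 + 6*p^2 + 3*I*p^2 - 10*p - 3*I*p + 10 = (p - 5*I)*(p - 2*I)*(p + I)*(-I*p + I)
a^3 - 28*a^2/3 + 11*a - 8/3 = (a - 8)*(a - 1)*(a - 1/3)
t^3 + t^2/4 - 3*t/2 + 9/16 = (t - 3/4)*(t - 1/2)*(t + 3/2)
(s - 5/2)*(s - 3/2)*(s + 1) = s^3 - 3*s^2 - s/4 + 15/4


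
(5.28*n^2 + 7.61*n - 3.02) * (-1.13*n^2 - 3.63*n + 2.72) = -5.9664*n^4 - 27.7657*n^3 - 9.8501*n^2 + 31.6618*n - 8.2144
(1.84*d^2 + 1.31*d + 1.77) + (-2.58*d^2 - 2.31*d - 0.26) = -0.74*d^2 - 1.0*d + 1.51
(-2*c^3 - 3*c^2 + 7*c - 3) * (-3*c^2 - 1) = 6*c^5 + 9*c^4 - 19*c^3 + 12*c^2 - 7*c + 3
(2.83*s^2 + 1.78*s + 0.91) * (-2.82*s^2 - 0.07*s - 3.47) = -7.9806*s^4 - 5.2177*s^3 - 12.5109*s^2 - 6.2403*s - 3.1577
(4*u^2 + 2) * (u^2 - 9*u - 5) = 4*u^4 - 36*u^3 - 18*u^2 - 18*u - 10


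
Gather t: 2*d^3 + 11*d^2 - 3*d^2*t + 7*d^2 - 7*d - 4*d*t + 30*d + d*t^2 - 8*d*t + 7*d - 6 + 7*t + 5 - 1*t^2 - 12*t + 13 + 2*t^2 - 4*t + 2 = 2*d^3 + 18*d^2 + 30*d + t^2*(d + 1) + t*(-3*d^2 - 12*d - 9) + 14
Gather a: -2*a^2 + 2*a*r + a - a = -2*a^2 + 2*a*r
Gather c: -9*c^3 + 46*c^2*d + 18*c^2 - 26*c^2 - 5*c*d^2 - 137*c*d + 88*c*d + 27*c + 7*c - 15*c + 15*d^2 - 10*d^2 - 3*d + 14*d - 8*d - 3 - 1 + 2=-9*c^3 + c^2*(46*d - 8) + c*(-5*d^2 - 49*d + 19) + 5*d^2 + 3*d - 2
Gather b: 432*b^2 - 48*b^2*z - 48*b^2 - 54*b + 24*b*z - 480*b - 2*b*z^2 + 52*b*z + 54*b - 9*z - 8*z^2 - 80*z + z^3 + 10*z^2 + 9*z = b^2*(384 - 48*z) + b*(-2*z^2 + 76*z - 480) + z^3 + 2*z^2 - 80*z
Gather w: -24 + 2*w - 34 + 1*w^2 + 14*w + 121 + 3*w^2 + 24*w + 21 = 4*w^2 + 40*w + 84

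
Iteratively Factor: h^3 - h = (h - 1)*(h^2 + h) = h*(h - 1)*(h + 1)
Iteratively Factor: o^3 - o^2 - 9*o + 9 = (o + 3)*(o^2 - 4*o + 3) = (o - 1)*(o + 3)*(o - 3)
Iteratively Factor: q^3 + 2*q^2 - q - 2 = (q + 2)*(q^2 - 1) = (q + 1)*(q + 2)*(q - 1)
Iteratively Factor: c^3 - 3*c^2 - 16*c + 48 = (c + 4)*(c^2 - 7*c + 12) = (c - 4)*(c + 4)*(c - 3)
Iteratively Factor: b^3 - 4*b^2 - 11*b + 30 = (b + 3)*(b^2 - 7*b + 10) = (b - 2)*(b + 3)*(b - 5)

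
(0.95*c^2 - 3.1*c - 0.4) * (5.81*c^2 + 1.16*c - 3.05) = 5.5195*c^4 - 16.909*c^3 - 8.8175*c^2 + 8.991*c + 1.22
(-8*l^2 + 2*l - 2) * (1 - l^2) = 8*l^4 - 2*l^3 - 6*l^2 + 2*l - 2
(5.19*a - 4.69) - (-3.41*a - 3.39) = 8.6*a - 1.3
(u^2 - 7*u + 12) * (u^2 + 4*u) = u^4 - 3*u^3 - 16*u^2 + 48*u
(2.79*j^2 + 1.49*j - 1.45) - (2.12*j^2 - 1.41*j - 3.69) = 0.67*j^2 + 2.9*j + 2.24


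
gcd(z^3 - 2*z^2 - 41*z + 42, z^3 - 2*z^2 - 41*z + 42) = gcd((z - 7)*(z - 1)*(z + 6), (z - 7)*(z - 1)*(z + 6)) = z^3 - 2*z^2 - 41*z + 42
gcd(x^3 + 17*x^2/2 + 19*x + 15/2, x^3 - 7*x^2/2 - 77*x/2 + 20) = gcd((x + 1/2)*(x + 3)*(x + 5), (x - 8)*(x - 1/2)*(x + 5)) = x + 5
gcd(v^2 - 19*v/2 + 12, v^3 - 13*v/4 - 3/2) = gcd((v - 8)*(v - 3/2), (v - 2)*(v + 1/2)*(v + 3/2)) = 1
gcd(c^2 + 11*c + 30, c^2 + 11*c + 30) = c^2 + 11*c + 30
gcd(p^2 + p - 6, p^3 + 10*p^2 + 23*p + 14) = 1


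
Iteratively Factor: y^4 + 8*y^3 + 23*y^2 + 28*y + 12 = (y + 2)*(y^3 + 6*y^2 + 11*y + 6) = (y + 2)*(y + 3)*(y^2 + 3*y + 2) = (y + 1)*(y + 2)*(y + 3)*(y + 2)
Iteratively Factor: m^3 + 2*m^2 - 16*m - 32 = (m - 4)*(m^2 + 6*m + 8) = (m - 4)*(m + 2)*(m + 4)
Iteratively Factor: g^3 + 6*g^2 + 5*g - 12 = (g + 3)*(g^2 + 3*g - 4) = (g + 3)*(g + 4)*(g - 1)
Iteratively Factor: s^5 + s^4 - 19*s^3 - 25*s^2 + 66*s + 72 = (s - 2)*(s^4 + 3*s^3 - 13*s^2 - 51*s - 36) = (s - 2)*(s + 3)*(s^3 - 13*s - 12) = (s - 2)*(s + 3)^2*(s^2 - 3*s - 4) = (s - 2)*(s + 1)*(s + 3)^2*(s - 4)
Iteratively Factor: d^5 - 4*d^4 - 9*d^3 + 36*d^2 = (d - 4)*(d^4 - 9*d^2) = d*(d - 4)*(d^3 - 9*d) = d^2*(d - 4)*(d^2 - 9) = d^2*(d - 4)*(d + 3)*(d - 3)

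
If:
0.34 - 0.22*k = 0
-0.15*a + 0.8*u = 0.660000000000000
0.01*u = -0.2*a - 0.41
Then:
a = -2.07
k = 1.55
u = 0.44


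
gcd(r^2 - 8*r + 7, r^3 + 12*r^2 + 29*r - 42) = r - 1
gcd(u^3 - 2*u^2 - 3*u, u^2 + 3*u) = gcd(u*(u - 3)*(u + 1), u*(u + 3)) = u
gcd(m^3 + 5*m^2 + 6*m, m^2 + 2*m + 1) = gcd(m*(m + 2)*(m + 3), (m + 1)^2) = 1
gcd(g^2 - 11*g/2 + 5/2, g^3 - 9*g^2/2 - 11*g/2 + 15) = g - 5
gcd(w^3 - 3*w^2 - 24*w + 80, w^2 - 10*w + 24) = w - 4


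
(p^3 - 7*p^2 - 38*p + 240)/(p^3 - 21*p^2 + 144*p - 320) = (p + 6)/(p - 8)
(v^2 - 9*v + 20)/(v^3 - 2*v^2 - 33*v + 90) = (v - 4)/(v^2 + 3*v - 18)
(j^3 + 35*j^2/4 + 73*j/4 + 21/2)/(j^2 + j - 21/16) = 4*(j^2 + 7*j + 6)/(4*j - 3)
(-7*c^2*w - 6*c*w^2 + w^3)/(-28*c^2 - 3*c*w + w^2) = w*(c + w)/(4*c + w)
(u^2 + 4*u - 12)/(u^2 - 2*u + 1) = (u^2 + 4*u - 12)/(u^2 - 2*u + 1)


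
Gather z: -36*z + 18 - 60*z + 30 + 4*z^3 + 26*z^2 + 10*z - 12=4*z^3 + 26*z^2 - 86*z + 36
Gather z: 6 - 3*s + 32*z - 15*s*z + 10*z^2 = -3*s + 10*z^2 + z*(32 - 15*s) + 6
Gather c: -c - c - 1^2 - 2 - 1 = -2*c - 4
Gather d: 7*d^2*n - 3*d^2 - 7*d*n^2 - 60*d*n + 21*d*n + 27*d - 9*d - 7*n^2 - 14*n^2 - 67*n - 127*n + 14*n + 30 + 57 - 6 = d^2*(7*n - 3) + d*(-7*n^2 - 39*n + 18) - 21*n^2 - 180*n + 81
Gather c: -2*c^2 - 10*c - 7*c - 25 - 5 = -2*c^2 - 17*c - 30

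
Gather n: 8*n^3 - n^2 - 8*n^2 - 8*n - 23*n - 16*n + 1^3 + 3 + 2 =8*n^3 - 9*n^2 - 47*n + 6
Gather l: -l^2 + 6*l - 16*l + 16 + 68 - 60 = -l^2 - 10*l + 24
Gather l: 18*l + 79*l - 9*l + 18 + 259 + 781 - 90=88*l + 968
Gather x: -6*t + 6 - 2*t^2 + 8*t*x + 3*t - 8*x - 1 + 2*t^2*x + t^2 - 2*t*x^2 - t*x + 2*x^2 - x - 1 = -t^2 - 3*t + x^2*(2 - 2*t) + x*(2*t^2 + 7*t - 9) + 4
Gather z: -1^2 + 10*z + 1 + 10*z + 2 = 20*z + 2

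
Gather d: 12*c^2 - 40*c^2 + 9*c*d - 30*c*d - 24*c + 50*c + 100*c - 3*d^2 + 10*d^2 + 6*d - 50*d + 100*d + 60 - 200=-28*c^2 + 126*c + 7*d^2 + d*(56 - 21*c) - 140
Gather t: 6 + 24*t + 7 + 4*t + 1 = 28*t + 14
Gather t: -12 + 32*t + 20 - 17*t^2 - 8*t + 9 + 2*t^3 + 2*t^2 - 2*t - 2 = 2*t^3 - 15*t^2 + 22*t + 15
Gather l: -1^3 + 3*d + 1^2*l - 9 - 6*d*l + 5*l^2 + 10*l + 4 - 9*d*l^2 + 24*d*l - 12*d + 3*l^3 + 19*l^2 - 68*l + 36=-9*d + 3*l^3 + l^2*(24 - 9*d) + l*(18*d - 57) + 30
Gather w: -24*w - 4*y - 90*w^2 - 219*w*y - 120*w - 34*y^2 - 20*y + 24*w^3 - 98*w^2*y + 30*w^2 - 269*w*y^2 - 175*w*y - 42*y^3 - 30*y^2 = 24*w^3 + w^2*(-98*y - 60) + w*(-269*y^2 - 394*y - 144) - 42*y^3 - 64*y^2 - 24*y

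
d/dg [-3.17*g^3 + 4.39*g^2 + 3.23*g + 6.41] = -9.51*g^2 + 8.78*g + 3.23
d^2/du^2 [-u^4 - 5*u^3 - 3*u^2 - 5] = -12*u^2 - 30*u - 6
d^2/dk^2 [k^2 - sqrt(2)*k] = 2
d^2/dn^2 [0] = 0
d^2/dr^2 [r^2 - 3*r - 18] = 2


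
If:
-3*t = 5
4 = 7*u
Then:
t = -5/3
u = 4/7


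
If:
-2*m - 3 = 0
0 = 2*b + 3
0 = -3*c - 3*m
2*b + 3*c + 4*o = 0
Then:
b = -3/2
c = 3/2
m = -3/2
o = -3/8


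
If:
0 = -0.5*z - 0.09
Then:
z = -0.18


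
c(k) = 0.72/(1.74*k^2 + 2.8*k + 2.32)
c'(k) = 0.72*(-3.48*k - 2.8)/(1.74*k^2 + 2.8*k + 2.32)^2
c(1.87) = 0.05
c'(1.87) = -0.04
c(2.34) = 0.04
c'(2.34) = -0.02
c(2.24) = 0.04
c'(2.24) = -0.03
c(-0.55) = 0.55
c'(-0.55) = -0.37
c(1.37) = 0.08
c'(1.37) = -0.06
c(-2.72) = 0.10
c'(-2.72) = 0.08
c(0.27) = 0.22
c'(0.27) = -0.26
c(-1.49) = 0.36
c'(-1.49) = 0.42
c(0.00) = 0.31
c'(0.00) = -0.37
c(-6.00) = 0.01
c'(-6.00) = 0.01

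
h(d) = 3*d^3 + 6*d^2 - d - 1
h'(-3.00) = 44.00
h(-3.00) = -25.00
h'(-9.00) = 620.00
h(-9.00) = -1693.00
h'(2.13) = 65.39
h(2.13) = 53.08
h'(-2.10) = 13.49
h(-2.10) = -0.22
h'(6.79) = 495.42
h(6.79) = 1207.98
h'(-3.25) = 55.06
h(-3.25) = -37.36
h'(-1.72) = 4.99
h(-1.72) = 3.21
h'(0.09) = 0.15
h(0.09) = -1.04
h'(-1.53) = 1.71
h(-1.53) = 3.83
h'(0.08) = 0.02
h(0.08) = -1.04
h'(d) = 9*d^2 + 12*d - 1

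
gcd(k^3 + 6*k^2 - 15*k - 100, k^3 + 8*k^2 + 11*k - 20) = k + 5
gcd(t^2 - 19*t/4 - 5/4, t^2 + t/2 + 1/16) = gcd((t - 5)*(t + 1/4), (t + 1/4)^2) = t + 1/4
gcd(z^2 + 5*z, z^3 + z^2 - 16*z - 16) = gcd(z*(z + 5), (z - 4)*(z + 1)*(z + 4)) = 1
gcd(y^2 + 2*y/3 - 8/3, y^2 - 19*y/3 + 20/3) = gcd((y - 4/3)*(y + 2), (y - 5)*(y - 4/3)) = y - 4/3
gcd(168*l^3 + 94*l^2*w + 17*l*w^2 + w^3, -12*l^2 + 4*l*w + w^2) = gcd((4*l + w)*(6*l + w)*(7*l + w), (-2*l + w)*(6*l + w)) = 6*l + w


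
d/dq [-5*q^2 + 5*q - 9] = 5 - 10*q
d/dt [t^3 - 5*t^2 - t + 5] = 3*t^2 - 10*t - 1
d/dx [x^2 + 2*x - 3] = 2*x + 2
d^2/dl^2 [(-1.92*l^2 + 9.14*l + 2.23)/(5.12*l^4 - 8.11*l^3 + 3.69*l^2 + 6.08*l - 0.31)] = (-301.989888*l^8 + 3353.542656*l^7 - 5083.20704*l^6 + 2582.34702*l^5 - 1471.040784*l^4 + 804.057427999999*l^3 - 724.01907*l^2 + 329.275794*l + 204.057058)/(134.217728*l^12 - 637.796352*l^11 + 1300.452864*l^10 - 974.584723*l^9 - 601.905285*l^8 + 1634.845887*l^7 - 569.95818*l^6 - 653.27373*l^5 + 489.745539*l^4 + 180.688127*l^3 - 33.314925*l^2 + 1.752864*l - 0.029791)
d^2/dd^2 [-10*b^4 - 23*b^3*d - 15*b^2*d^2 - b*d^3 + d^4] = -30*b^2 - 6*b*d + 12*d^2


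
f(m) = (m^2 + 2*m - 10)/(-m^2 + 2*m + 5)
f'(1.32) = 0.68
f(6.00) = -2.00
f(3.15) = 4.52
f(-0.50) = -2.87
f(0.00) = -2.00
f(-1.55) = 21.29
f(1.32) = -0.95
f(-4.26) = 0.02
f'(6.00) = 0.32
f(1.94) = -0.46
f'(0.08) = 1.10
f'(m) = (2*m - 2)*(m^2 + 2*m - 10)/(-m^2 + 2*m + 5)^2 + (2*m + 2)/(-m^2 + 2*m + 5) = 2*(2*m^2 - 5*m + 15)/(m^4 - 4*m^3 - 6*m^2 + 20*m + 25)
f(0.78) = -1.32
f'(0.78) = 0.70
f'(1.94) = 0.98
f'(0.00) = 1.20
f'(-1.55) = 218.25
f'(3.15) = 20.13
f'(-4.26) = 0.31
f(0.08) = -1.91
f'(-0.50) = 2.56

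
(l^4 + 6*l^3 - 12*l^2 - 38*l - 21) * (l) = l^5 + 6*l^4 - 12*l^3 - 38*l^2 - 21*l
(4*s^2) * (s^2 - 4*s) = 4*s^4 - 16*s^3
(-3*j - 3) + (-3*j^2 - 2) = -3*j^2 - 3*j - 5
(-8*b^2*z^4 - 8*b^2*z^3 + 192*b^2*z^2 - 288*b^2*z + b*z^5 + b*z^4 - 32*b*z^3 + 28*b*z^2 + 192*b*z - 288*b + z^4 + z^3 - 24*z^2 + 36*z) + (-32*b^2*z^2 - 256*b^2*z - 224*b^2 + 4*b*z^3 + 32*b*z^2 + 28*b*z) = -8*b^2*z^4 - 8*b^2*z^3 + 160*b^2*z^2 - 544*b^2*z - 224*b^2 + b*z^5 + b*z^4 - 28*b*z^3 + 60*b*z^2 + 220*b*z - 288*b + z^4 + z^3 - 24*z^2 + 36*z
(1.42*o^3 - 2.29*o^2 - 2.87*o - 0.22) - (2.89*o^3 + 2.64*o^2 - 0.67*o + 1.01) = -1.47*o^3 - 4.93*o^2 - 2.2*o - 1.23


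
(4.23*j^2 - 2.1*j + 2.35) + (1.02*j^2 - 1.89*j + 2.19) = 5.25*j^2 - 3.99*j + 4.54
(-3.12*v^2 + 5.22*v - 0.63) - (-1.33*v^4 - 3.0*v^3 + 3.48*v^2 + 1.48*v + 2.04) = 1.33*v^4 + 3.0*v^3 - 6.6*v^2 + 3.74*v - 2.67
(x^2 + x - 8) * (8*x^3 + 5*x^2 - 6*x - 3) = 8*x^5 + 13*x^4 - 65*x^3 - 49*x^2 + 45*x + 24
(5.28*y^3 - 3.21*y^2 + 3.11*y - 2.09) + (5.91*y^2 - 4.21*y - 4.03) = 5.28*y^3 + 2.7*y^2 - 1.1*y - 6.12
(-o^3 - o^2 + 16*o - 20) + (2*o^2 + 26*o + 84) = -o^3 + o^2 + 42*o + 64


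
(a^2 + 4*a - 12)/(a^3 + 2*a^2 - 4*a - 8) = (a + 6)/(a^2 + 4*a + 4)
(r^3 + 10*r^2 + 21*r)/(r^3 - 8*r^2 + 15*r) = (r^2 + 10*r + 21)/(r^2 - 8*r + 15)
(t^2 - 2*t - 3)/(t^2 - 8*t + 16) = (t^2 - 2*t - 3)/(t^2 - 8*t + 16)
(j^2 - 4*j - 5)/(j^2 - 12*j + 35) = (j + 1)/(j - 7)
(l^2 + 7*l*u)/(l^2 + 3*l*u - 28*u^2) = l/(l - 4*u)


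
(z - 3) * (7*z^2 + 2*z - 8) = 7*z^3 - 19*z^2 - 14*z + 24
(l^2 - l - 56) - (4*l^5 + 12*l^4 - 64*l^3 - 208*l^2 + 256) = -4*l^5 - 12*l^4 + 64*l^3 + 209*l^2 - l - 312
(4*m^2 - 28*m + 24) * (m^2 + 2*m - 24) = 4*m^4 - 20*m^3 - 128*m^2 + 720*m - 576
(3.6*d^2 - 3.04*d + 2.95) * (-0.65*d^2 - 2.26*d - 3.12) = -2.34*d^4 - 6.16*d^3 - 6.2791*d^2 + 2.8178*d - 9.204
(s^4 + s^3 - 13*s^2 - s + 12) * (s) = s^5 + s^4 - 13*s^3 - s^2 + 12*s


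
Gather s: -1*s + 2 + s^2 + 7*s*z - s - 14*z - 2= s^2 + s*(7*z - 2) - 14*z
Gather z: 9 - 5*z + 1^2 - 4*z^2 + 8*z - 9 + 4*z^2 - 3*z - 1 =0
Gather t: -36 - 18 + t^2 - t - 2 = t^2 - t - 56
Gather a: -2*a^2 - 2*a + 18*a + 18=-2*a^2 + 16*a + 18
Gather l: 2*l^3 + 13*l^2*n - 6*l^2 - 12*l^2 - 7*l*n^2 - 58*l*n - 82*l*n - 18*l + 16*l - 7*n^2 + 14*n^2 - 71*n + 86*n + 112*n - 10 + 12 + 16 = 2*l^3 + l^2*(13*n - 18) + l*(-7*n^2 - 140*n - 2) + 7*n^2 + 127*n + 18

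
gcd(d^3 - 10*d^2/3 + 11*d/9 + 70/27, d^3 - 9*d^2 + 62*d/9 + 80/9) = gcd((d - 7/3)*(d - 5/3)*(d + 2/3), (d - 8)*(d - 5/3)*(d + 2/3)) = d^2 - d - 10/9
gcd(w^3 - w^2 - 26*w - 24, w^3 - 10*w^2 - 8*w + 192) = w^2 - 2*w - 24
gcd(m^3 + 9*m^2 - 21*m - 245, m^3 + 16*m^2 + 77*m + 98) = m^2 + 14*m + 49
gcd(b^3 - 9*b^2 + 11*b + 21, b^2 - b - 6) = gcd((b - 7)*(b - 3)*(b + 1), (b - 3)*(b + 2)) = b - 3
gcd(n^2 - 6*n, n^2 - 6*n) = n^2 - 6*n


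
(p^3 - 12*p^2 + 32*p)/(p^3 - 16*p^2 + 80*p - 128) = p/(p - 4)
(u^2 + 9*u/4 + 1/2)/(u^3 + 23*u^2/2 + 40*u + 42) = (4*u + 1)/(2*(2*u^2 + 19*u + 42))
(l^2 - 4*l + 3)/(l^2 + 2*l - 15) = (l - 1)/(l + 5)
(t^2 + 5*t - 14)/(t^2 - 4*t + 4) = (t + 7)/(t - 2)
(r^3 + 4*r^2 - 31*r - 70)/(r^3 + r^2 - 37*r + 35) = (r + 2)/(r - 1)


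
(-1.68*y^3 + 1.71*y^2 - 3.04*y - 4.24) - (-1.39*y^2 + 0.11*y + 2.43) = -1.68*y^3 + 3.1*y^2 - 3.15*y - 6.67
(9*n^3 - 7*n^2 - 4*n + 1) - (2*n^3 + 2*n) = 7*n^3 - 7*n^2 - 6*n + 1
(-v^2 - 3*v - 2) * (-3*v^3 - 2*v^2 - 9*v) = 3*v^5 + 11*v^4 + 21*v^3 + 31*v^2 + 18*v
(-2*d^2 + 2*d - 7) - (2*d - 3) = -2*d^2 - 4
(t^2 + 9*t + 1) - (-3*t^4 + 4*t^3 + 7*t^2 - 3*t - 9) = 3*t^4 - 4*t^3 - 6*t^2 + 12*t + 10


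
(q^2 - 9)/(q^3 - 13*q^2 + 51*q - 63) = (q + 3)/(q^2 - 10*q + 21)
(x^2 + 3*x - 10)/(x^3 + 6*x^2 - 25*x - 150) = (x - 2)/(x^2 + x - 30)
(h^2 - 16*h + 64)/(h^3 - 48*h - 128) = (h - 8)/(h^2 + 8*h + 16)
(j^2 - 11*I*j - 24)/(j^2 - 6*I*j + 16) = (j - 3*I)/(j + 2*I)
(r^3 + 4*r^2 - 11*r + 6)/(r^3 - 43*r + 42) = (r^2 + 5*r - 6)/(r^2 + r - 42)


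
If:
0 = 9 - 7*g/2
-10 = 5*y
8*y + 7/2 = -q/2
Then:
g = 18/7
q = 25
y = -2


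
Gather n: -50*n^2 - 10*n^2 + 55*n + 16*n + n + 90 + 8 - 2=-60*n^2 + 72*n + 96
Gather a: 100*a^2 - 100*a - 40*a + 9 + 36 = 100*a^2 - 140*a + 45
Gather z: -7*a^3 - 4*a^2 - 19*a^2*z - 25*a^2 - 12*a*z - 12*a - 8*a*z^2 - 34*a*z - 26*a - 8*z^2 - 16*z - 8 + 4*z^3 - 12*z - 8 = -7*a^3 - 29*a^2 - 38*a + 4*z^3 + z^2*(-8*a - 8) + z*(-19*a^2 - 46*a - 28) - 16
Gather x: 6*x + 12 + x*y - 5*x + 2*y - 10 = x*(y + 1) + 2*y + 2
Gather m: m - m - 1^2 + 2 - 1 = 0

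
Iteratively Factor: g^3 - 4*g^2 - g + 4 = (g - 4)*(g^2 - 1) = (g - 4)*(g - 1)*(g + 1)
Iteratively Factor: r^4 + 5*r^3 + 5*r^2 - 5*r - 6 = (r + 1)*(r^3 + 4*r^2 + r - 6) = (r + 1)*(r + 2)*(r^2 + 2*r - 3) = (r + 1)*(r + 2)*(r + 3)*(r - 1)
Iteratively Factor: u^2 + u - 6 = (u + 3)*(u - 2)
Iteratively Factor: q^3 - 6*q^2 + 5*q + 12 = (q + 1)*(q^2 - 7*q + 12) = (q - 3)*(q + 1)*(q - 4)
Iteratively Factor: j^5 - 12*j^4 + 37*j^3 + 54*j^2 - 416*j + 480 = (j - 4)*(j^4 - 8*j^3 + 5*j^2 + 74*j - 120) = (j - 5)*(j - 4)*(j^3 - 3*j^2 - 10*j + 24) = (j - 5)*(j - 4)*(j - 2)*(j^2 - j - 12) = (j - 5)*(j - 4)*(j - 2)*(j + 3)*(j - 4)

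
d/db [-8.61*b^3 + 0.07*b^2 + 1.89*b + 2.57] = -25.83*b^2 + 0.14*b + 1.89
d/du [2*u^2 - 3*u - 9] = 4*u - 3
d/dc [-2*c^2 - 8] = -4*c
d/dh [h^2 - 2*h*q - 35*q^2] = 2*h - 2*q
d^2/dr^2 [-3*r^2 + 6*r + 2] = -6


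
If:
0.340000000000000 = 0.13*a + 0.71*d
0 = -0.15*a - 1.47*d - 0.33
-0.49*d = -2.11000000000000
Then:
No Solution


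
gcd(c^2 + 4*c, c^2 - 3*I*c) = c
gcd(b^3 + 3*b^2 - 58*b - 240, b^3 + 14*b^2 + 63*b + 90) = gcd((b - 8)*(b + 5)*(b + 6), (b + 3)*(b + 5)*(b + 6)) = b^2 + 11*b + 30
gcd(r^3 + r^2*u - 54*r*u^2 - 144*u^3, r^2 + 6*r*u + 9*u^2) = r + 3*u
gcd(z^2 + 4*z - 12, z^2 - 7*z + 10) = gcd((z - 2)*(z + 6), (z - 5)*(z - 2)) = z - 2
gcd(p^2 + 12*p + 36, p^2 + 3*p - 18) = p + 6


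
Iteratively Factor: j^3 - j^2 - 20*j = (j)*(j^2 - j - 20) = j*(j - 5)*(j + 4)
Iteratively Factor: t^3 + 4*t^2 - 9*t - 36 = (t + 4)*(t^2 - 9) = (t - 3)*(t + 4)*(t + 3)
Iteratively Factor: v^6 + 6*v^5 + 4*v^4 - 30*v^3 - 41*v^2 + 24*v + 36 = (v + 3)*(v^5 + 3*v^4 - 5*v^3 - 15*v^2 + 4*v + 12) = (v - 2)*(v + 3)*(v^4 + 5*v^3 + 5*v^2 - 5*v - 6) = (v - 2)*(v + 3)^2*(v^3 + 2*v^2 - v - 2) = (v - 2)*(v + 1)*(v + 3)^2*(v^2 + v - 2) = (v - 2)*(v - 1)*(v + 1)*(v + 3)^2*(v + 2)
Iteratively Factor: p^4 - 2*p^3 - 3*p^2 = (p + 1)*(p^3 - 3*p^2) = (p - 3)*(p + 1)*(p^2) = p*(p - 3)*(p + 1)*(p)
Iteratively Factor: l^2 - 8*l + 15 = (l - 3)*(l - 5)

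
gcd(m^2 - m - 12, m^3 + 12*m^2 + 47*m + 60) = m + 3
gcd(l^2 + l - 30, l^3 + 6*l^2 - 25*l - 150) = l^2 + l - 30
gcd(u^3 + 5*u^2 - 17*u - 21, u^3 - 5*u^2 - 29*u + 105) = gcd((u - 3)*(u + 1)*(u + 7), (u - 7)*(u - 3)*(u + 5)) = u - 3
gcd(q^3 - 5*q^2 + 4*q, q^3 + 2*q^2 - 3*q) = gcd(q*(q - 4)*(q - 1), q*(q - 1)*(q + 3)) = q^2 - q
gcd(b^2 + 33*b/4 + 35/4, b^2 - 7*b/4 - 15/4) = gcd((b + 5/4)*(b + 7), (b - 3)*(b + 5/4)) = b + 5/4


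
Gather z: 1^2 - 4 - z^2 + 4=1 - z^2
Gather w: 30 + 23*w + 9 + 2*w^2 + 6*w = 2*w^2 + 29*w + 39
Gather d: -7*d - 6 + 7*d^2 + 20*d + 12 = 7*d^2 + 13*d + 6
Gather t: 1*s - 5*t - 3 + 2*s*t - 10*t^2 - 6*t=s - 10*t^2 + t*(2*s - 11) - 3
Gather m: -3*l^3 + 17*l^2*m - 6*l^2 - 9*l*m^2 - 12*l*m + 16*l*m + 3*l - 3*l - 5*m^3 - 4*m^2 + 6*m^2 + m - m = -3*l^3 - 6*l^2 - 5*m^3 + m^2*(2 - 9*l) + m*(17*l^2 + 4*l)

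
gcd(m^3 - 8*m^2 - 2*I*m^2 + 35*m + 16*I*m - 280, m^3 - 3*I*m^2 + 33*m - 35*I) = m^2 - 2*I*m + 35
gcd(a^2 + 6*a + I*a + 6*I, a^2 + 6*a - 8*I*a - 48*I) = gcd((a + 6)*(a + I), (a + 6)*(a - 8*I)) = a + 6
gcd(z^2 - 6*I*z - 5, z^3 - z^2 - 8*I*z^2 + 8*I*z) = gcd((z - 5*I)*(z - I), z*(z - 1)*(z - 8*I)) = 1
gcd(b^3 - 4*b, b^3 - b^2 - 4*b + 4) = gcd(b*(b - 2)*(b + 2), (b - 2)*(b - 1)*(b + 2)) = b^2 - 4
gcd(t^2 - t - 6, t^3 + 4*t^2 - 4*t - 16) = t + 2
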